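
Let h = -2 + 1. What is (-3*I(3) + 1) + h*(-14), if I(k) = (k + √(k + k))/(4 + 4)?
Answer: 111/8 - 3*√6/8 ≈ 12.956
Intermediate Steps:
I(k) = k/8 + √2*√k/8 (I(k) = (k + √(2*k))/8 = (k + √2*√k)*(⅛) = k/8 + √2*√k/8)
h = -1
(-3*I(3) + 1) + h*(-14) = (-3*((⅛)*3 + √2*√3/8) + 1) - 1*(-14) = (-3*(3/8 + √6/8) + 1) + 14 = ((-9/8 - 3*√6/8) + 1) + 14 = (-⅛ - 3*√6/8) + 14 = 111/8 - 3*√6/8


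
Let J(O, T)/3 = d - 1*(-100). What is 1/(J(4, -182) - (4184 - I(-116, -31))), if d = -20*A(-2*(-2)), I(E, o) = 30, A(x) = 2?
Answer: -1/3974 ≈ -0.00025164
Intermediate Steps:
d = -40 (d = -20*2 = -40)
J(O, T) = 180 (J(O, T) = 3*(-40 - 1*(-100)) = 3*(-40 + 100) = 3*60 = 180)
1/(J(4, -182) - (4184 - I(-116, -31))) = 1/(180 - (4184 - 1*30)) = 1/(180 - (4184 - 30)) = 1/(180 - 1*4154) = 1/(180 - 4154) = 1/(-3974) = -1/3974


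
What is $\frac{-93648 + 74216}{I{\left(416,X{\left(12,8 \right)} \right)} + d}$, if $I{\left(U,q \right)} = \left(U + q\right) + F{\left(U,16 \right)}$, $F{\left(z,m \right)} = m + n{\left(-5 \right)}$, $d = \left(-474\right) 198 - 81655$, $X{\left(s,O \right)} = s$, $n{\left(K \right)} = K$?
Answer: $\frac{4858}{43767} \approx 0.111$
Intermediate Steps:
$d = -175507$ ($d = -93852 - 81655 = -175507$)
$F{\left(z,m \right)} = -5 + m$ ($F{\left(z,m \right)} = m - 5 = -5 + m$)
$I{\left(U,q \right)} = 11 + U + q$ ($I{\left(U,q \right)} = \left(U + q\right) + \left(-5 + 16\right) = \left(U + q\right) + 11 = 11 + U + q$)
$\frac{-93648 + 74216}{I{\left(416,X{\left(12,8 \right)} \right)} + d} = \frac{-93648 + 74216}{\left(11 + 416 + 12\right) - 175507} = - \frac{19432}{439 - 175507} = - \frac{19432}{-175068} = \left(-19432\right) \left(- \frac{1}{175068}\right) = \frac{4858}{43767}$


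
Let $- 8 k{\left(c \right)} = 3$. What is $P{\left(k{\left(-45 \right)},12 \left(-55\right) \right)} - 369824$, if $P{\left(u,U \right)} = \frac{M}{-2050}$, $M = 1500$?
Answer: $- \frac{15162814}{41} \approx -3.6982 \cdot 10^{5}$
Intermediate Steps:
$k{\left(c \right)} = - \frac{3}{8}$ ($k{\left(c \right)} = \left(- \frac{1}{8}\right) 3 = - \frac{3}{8}$)
$P{\left(u,U \right)} = - \frac{30}{41}$ ($P{\left(u,U \right)} = \frac{1500}{-2050} = 1500 \left(- \frac{1}{2050}\right) = - \frac{30}{41}$)
$P{\left(k{\left(-45 \right)},12 \left(-55\right) \right)} - 369824 = - \frac{30}{41} - 369824 = - \frac{15162814}{41}$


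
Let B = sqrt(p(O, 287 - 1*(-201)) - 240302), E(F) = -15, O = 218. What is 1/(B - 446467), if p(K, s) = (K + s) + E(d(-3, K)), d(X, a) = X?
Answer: -446467/199333021700 - I*sqrt(239611)/199333021700 ≈ -2.2398e-6 - 2.4557e-9*I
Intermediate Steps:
p(K, s) = -15 + K + s (p(K, s) = (K + s) - 15 = -15 + K + s)
B = I*sqrt(239611) (B = sqrt((-15 + 218 + (287 - 1*(-201))) - 240302) = sqrt((-15 + 218 + (287 + 201)) - 240302) = sqrt((-15 + 218 + 488) - 240302) = sqrt(691 - 240302) = sqrt(-239611) = I*sqrt(239611) ≈ 489.5*I)
1/(B - 446467) = 1/(I*sqrt(239611) - 446467) = 1/(-446467 + I*sqrt(239611))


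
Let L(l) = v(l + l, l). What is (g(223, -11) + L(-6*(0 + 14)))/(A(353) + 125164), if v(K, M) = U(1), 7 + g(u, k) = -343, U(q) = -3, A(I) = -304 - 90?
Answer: -353/124770 ≈ -0.0028292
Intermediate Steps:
A(I) = -394
g(u, k) = -350 (g(u, k) = -7 - 343 = -350)
v(K, M) = -3
L(l) = -3
(g(223, -11) + L(-6*(0 + 14)))/(A(353) + 125164) = (-350 - 3)/(-394 + 125164) = -353/124770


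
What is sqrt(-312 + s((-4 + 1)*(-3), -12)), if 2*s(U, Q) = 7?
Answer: I*sqrt(1234)/2 ≈ 17.564*I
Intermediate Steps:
s(U, Q) = 7/2 (s(U, Q) = (1/2)*7 = 7/2)
sqrt(-312 + s((-4 + 1)*(-3), -12)) = sqrt(-312 + 7/2) = sqrt(-617/2) = I*sqrt(1234)/2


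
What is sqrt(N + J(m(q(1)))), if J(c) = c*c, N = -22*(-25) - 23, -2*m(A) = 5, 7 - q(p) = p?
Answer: 3*sqrt(237)/2 ≈ 23.092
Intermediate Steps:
q(p) = 7 - p
m(A) = -5/2 (m(A) = -1/2*5 = -5/2)
N = 527 (N = 550 - 23 = 527)
J(c) = c**2
sqrt(N + J(m(q(1)))) = sqrt(527 + (-5/2)**2) = sqrt(527 + 25/4) = sqrt(2133/4) = 3*sqrt(237)/2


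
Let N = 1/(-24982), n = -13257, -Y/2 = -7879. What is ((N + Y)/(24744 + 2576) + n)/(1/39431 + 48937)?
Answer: -71351325634083215/263398336790229504 ≈ -0.27089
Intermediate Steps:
Y = 15758 (Y = -2*(-7879) = 15758)
N = -1/24982 ≈ -4.0029e-5
((N + Y)/(24744 + 2576) + n)/(1/39431 + 48937) = ((-1/24982 + 15758)/(24744 + 2576) - 13257)/(1/39431 + 48937) = ((393666355/24982)/27320 - 13257)/(1/39431 + 48937) = ((393666355/24982)*(1/27320) - 13257)/(1929634848/39431) = (78733271/136501648 - 13257)*(39431/1929634848) = -1809523614265/136501648*39431/1929634848 = -71351325634083215/263398336790229504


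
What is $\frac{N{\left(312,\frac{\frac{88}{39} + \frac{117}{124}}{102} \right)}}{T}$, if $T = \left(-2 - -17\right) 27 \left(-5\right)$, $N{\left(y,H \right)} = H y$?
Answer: $- \frac{619}{128061} \approx -0.0048336$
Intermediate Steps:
$T = -2025$ ($T = \left(-2 + 17\right) 27 \left(-5\right) = 15 \cdot 27 \left(-5\right) = 405 \left(-5\right) = -2025$)
$\frac{N{\left(312,\frac{\frac{88}{39} + \frac{117}{124}}{102} \right)}}{T} = \frac{\frac{\frac{88}{39} + \frac{117}{124}}{102} \cdot 312}{-2025} = \left(88 \cdot \frac{1}{39} + 117 \cdot \frac{1}{124}\right) \frac{1}{102} \cdot 312 \left(- \frac{1}{2025}\right) = \left(\frac{88}{39} + \frac{117}{124}\right) \frac{1}{102} \cdot 312 \left(- \frac{1}{2025}\right) = \frac{15475}{4836} \cdot \frac{1}{102} \cdot 312 \left(- \frac{1}{2025}\right) = \frac{15475}{493272} \cdot 312 \left(- \frac{1}{2025}\right) = \frac{15475}{1581} \left(- \frac{1}{2025}\right) = - \frac{619}{128061}$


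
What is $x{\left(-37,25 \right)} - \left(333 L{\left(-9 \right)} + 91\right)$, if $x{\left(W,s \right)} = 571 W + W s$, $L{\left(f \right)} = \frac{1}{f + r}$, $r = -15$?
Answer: $- \frac{177033}{8} \approx -22129.0$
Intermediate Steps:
$L{\left(f \right)} = \frac{1}{-15 + f}$ ($L{\left(f \right)} = \frac{1}{f - 15} = \frac{1}{-15 + f}$)
$x{\left(-37,25 \right)} - \left(333 L{\left(-9 \right)} + 91\right) = - 37 \left(571 + 25\right) - \left(\frac{333}{-15 - 9} + 91\right) = \left(-37\right) 596 - \left(\frac{333}{-24} + 91\right) = -22052 - \left(333 \left(- \frac{1}{24}\right) + 91\right) = -22052 - \left(- \frac{111}{8} + 91\right) = -22052 - \frac{617}{8} = - \frac{177033}{8}$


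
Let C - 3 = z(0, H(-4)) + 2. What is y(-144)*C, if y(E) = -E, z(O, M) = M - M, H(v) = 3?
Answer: 720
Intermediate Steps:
z(O, M) = 0
C = 5 (C = 3 + (0 + 2) = 3 + 2 = 5)
y(-144)*C = -1*(-144)*5 = 144*5 = 720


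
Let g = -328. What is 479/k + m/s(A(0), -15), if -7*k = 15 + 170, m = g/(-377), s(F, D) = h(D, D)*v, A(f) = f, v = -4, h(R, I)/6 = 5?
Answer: -758752/41847 ≈ -18.132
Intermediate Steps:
h(R, I) = 30 (h(R, I) = 6*5 = 30)
s(F, D) = -120 (s(F, D) = 30*(-4) = -120)
m = 328/377 (m = -328/(-377) = -328*(-1/377) = 328/377 ≈ 0.87003)
k = -185/7 (k = -(15 + 170)/7 = -⅐*185 = -185/7 ≈ -26.429)
479/k + m/s(A(0), -15) = 479/(-185/7) + (328/377)/(-120) = 479*(-7/185) + (328/377)*(-1/120) = -3353/185 - 41/5655 = -758752/41847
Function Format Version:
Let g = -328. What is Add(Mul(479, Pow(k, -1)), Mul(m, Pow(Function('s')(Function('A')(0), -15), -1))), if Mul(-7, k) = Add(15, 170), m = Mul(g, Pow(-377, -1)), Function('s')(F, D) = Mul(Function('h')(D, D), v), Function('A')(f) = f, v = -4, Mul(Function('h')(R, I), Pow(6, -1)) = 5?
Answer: Rational(-758752, 41847) ≈ -18.132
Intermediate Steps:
Function('h')(R, I) = 30 (Function('h')(R, I) = Mul(6, 5) = 30)
Function('s')(F, D) = -120 (Function('s')(F, D) = Mul(30, -4) = -120)
m = Rational(328, 377) (m = Mul(-328, Pow(-377, -1)) = Mul(-328, Rational(-1, 377)) = Rational(328, 377) ≈ 0.87003)
k = Rational(-185, 7) (k = Mul(Rational(-1, 7), Add(15, 170)) = Mul(Rational(-1, 7), 185) = Rational(-185, 7) ≈ -26.429)
Add(Mul(479, Pow(k, -1)), Mul(m, Pow(Function('s')(Function('A')(0), -15), -1))) = Add(Mul(479, Pow(Rational(-185, 7), -1)), Mul(Rational(328, 377), Pow(-120, -1))) = Add(Mul(479, Rational(-7, 185)), Mul(Rational(328, 377), Rational(-1, 120))) = Add(Rational(-3353, 185), Rational(-41, 5655)) = Rational(-758752, 41847)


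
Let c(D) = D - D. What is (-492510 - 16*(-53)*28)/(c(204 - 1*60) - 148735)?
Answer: 468766/148735 ≈ 3.1517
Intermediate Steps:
c(D) = 0
(-492510 - 16*(-53)*28)/(c(204 - 1*60) - 148735) = (-492510 - 16*(-53)*28)/(0 - 148735) = (-492510 + 848*28)/(-148735) = (-492510 + 23744)*(-1/148735) = -468766*(-1/148735) = 468766/148735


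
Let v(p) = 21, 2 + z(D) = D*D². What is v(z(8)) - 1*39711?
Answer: -39690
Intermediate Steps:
z(D) = -2 + D³ (z(D) = -2 + D*D² = -2 + D³)
v(z(8)) - 1*39711 = 21 - 1*39711 = 21 - 39711 = -39690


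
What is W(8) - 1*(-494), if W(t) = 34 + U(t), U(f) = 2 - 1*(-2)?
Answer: 532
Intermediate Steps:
U(f) = 4 (U(f) = 2 + 2 = 4)
W(t) = 38 (W(t) = 34 + 4 = 38)
W(8) - 1*(-494) = 38 - 1*(-494) = 38 + 494 = 532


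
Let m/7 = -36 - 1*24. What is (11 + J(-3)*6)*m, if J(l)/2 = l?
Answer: 10500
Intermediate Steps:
J(l) = 2*l
m = -420 (m = 7*(-36 - 1*24) = 7*(-36 - 24) = 7*(-60) = -420)
(11 + J(-3)*6)*m = (11 + (2*(-3))*6)*(-420) = (11 - 6*6)*(-420) = (11 - 36)*(-420) = -25*(-420) = 10500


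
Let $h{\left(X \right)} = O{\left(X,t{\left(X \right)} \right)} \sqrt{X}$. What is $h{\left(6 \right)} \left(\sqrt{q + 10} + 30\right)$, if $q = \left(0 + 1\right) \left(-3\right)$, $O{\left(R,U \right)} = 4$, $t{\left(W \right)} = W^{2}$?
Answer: $4 \sqrt{6} \left(30 + \sqrt{7}\right) \approx 319.86$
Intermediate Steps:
$h{\left(X \right)} = 4 \sqrt{X}$
$q = -3$ ($q = 1 \left(-3\right) = -3$)
$h{\left(6 \right)} \left(\sqrt{q + 10} + 30\right) = 4 \sqrt{6} \left(\sqrt{-3 + 10} + 30\right) = 4 \sqrt{6} \left(\sqrt{7} + 30\right) = 4 \sqrt{6} \left(30 + \sqrt{7}\right)$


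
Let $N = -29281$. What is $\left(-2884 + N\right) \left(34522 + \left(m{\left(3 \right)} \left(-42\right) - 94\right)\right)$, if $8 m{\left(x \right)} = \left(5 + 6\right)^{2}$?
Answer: $- \frac{4347775215}{4} \approx -1.0869 \cdot 10^{9}$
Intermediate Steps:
$m{\left(x \right)} = \frac{121}{8}$ ($m{\left(x \right)} = \frac{\left(5 + 6\right)^{2}}{8} = \frac{11^{2}}{8} = \frac{1}{8} \cdot 121 = \frac{121}{8}$)
$\left(-2884 + N\right) \left(34522 + \left(m{\left(3 \right)} \left(-42\right) - 94\right)\right) = \left(-2884 - 29281\right) \left(34522 + \left(\frac{121}{8} \left(-42\right) - 94\right)\right) = - 32165 \left(34522 - \frac{2917}{4}\right) = \left(-32165\right) \frac{135171}{4} = - \frac{4347775215}{4}$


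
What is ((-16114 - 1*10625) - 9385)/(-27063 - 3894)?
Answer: 36124/30957 ≈ 1.1669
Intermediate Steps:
((-16114 - 1*10625) - 9385)/(-27063 - 3894) = ((-16114 - 10625) - 9385)/(-30957) = (-26739 - 9385)*(-1/30957) = -36124*(-1/30957) = 36124/30957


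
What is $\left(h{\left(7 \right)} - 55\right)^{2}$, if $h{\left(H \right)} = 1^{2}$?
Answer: $2916$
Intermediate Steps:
$h{\left(H \right)} = 1$
$\left(h{\left(7 \right)} - 55\right)^{2} = \left(1 - 55\right)^{2} = \left(-54\right)^{2} = 2916$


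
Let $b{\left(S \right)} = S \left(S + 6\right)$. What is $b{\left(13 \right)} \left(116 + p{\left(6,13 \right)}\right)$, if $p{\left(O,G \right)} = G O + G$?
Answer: $51129$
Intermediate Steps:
$p{\left(O,G \right)} = G + G O$
$b{\left(S \right)} = S \left(6 + S\right)$
$b{\left(13 \right)} \left(116 + p{\left(6,13 \right)}\right) = 13 \left(6 + 13\right) \left(116 + 13 \left(1 + 6\right)\right) = 13 \cdot 19 \left(116 + 13 \cdot 7\right) = 247 \left(116 + 91\right) = 247 \cdot 207 = 51129$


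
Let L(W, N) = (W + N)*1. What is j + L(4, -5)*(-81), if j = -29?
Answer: 52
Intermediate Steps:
L(W, N) = N + W (L(W, N) = (N + W)*1 = N + W)
j + L(4, -5)*(-81) = -29 + (-5 + 4)*(-81) = -29 - 1*(-81) = -29 + 81 = 52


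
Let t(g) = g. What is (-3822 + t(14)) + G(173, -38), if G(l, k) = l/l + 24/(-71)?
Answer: -270321/71 ≈ -3807.3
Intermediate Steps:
G(l, k) = 47/71 (G(l, k) = 1 + 24*(-1/71) = 1 - 24/71 = 47/71)
(-3822 + t(14)) + G(173, -38) = (-3822 + 14) + 47/71 = -3808 + 47/71 = -270321/71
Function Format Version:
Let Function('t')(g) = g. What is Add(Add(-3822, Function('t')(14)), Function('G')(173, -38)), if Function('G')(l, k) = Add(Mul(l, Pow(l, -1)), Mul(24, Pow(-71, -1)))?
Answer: Rational(-270321, 71) ≈ -3807.3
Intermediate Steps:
Function('G')(l, k) = Rational(47, 71) (Function('G')(l, k) = Add(1, Mul(24, Rational(-1, 71))) = Add(1, Rational(-24, 71)) = Rational(47, 71))
Add(Add(-3822, Function('t')(14)), Function('G')(173, -38)) = Add(Add(-3822, 14), Rational(47, 71)) = Add(-3808, Rational(47, 71)) = Rational(-270321, 71)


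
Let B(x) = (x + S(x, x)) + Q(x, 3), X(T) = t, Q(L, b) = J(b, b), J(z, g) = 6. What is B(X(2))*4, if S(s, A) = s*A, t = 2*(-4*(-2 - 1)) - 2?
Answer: 2048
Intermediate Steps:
Q(L, b) = 6
t = 22 (t = 2*(-4*(-3)) - 2 = 2*12 - 2 = 24 - 2 = 22)
X(T) = 22
S(s, A) = A*s
B(x) = 6 + x + x**2 (B(x) = (x + x*x) + 6 = (x + x**2) + 6 = 6 + x + x**2)
B(X(2))*4 = (6 + 22 + 22**2)*4 = (6 + 22 + 484)*4 = 512*4 = 2048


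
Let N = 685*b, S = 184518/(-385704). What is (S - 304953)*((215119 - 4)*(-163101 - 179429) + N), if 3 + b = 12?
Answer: 481486929483228450975/21428 ≈ 2.2470e+16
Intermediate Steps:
b = 9 (b = -3 + 12 = 9)
S = -10251/21428 (S = 184518*(-1/385704) = -10251/21428 ≈ -0.47839)
N = 6165 (N = 685*9 = 6165)
(S - 304953)*((215119 - 4)*(-163101 - 179429) + N) = (-10251/21428 - 304953)*((215119 - 4)*(-163101 - 179429) + 6165) = -6534543135*(215115*(-342530) + 6165)/21428 = -6534543135*(-73683340950 + 6165)/21428 = -6534543135/21428*(-73683334785) = 481486929483228450975/21428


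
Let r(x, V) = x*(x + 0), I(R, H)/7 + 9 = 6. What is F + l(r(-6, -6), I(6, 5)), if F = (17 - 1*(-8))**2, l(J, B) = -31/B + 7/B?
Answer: 4383/7 ≈ 626.14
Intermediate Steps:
I(R, H) = -21 (I(R, H) = -63 + 7*6 = -63 + 42 = -21)
r(x, V) = x**2 (r(x, V) = x*x = x**2)
l(J, B) = -24/B
F = 625 (F = (17 + 8)**2 = 25**2 = 625)
F + l(r(-6, -6), I(6, 5)) = 625 - 24/(-21) = 625 - 24*(-1/21) = 625 + 8/7 = 4383/7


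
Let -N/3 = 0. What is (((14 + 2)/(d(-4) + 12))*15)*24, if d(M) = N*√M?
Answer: 480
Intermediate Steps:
N = 0 (N = -3*0 = 0)
d(M) = 0 (d(M) = 0*√M = 0)
(((14 + 2)/(d(-4) + 12))*15)*24 = (((14 + 2)/(0 + 12))*15)*24 = ((16/12)*15)*24 = ((16*(1/12))*15)*24 = ((4/3)*15)*24 = 20*24 = 480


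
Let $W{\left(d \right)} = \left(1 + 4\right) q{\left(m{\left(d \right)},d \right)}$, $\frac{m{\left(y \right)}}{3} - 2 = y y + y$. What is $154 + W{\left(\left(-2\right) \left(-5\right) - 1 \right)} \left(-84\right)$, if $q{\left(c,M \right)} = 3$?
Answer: $-1106$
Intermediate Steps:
$m{\left(y \right)} = 6 + 3 y + 3 y^{2}$ ($m{\left(y \right)} = 6 + 3 \left(y y + y\right) = 6 + 3 \left(y^{2} + y\right) = 6 + 3 \left(y + y^{2}\right) = 6 + \left(3 y + 3 y^{2}\right) = 6 + 3 y + 3 y^{2}$)
$W{\left(d \right)} = 15$ ($W{\left(d \right)} = \left(1 + 4\right) 3 = 5 \cdot 3 = 15$)
$154 + W{\left(\left(-2\right) \left(-5\right) - 1 \right)} \left(-84\right) = 154 + 15 \left(-84\right) = 154 - 1260 = -1106$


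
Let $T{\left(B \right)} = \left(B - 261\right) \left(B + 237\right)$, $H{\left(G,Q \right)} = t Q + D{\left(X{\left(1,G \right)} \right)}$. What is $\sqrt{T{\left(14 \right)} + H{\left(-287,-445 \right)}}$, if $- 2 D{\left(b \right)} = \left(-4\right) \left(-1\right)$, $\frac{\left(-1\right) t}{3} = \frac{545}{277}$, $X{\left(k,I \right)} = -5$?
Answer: $\frac{2 i \sqrt{1138895749}}{277} \approx 243.66 i$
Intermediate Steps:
$t = - \frac{1635}{277}$ ($t = - 3 \cdot \frac{545}{277} = - 3 \cdot 545 \cdot \frac{1}{277} = \left(-3\right) \frac{545}{277} = - \frac{1635}{277} \approx -5.9025$)
$D{\left(b \right)} = -2$ ($D{\left(b \right)} = - \frac{\left(-4\right) \left(-1\right)}{2} = \left(- \frac{1}{2}\right) 4 = -2$)
$H{\left(G,Q \right)} = -2 - \frac{1635 Q}{277}$ ($H{\left(G,Q \right)} = - \frac{1635 Q}{277} - 2 = -2 - \frac{1635 Q}{277}$)
$T{\left(B \right)} = \left(-261 + B\right) \left(237 + B\right)$
$\sqrt{T{\left(14 \right)} + H{\left(-287,-445 \right)}} = \sqrt{\left(-61857 + 14^{2} - 336\right) - - \frac{727021}{277}} = \sqrt{\left(-61857 + 196 - 336\right) + \left(-2 + \frac{727575}{277}\right)} = \sqrt{-61997 + \frac{727021}{277}} = \sqrt{- \frac{16446148}{277}} = \frac{2 i \sqrt{1138895749}}{277}$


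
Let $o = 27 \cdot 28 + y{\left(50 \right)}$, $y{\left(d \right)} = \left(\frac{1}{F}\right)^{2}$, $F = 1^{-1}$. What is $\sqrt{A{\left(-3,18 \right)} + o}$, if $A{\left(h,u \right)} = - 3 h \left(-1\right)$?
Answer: $2 \sqrt{187} \approx 27.35$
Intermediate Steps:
$F = 1$
$y{\left(d \right)} = 1$ ($y{\left(d \right)} = \left(1^{-1}\right)^{2} = 1^{2} = 1$)
$A{\left(h,u \right)} = 3 h$
$o = 757$ ($o = 27 \cdot 28 + 1 = 756 + 1 = 757$)
$\sqrt{A{\left(-3,18 \right)} + o} = \sqrt{3 \left(-3\right) + 757} = \sqrt{-9 + 757} = \sqrt{748} = 2 \sqrt{187}$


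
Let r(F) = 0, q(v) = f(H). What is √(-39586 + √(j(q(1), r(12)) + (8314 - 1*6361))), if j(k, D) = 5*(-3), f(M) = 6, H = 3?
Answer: √(-39586 + √1938) ≈ 198.85*I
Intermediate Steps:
q(v) = 6
j(k, D) = -15
√(-39586 + √(j(q(1), r(12)) + (8314 - 1*6361))) = √(-39586 + √(-15 + (8314 - 1*6361))) = √(-39586 + √(-15 + (8314 - 6361))) = √(-39586 + √(-15 + 1953)) = √(-39586 + √1938)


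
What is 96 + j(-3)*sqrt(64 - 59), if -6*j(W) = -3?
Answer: 96 + sqrt(5)/2 ≈ 97.118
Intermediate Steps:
j(W) = 1/2 (j(W) = -1/6*(-3) = 1/2)
96 + j(-3)*sqrt(64 - 59) = 96 + sqrt(64 - 59)/2 = 96 + sqrt(5)/2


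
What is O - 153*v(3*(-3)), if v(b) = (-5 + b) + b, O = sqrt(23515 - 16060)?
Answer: 3519 + sqrt(7455) ≈ 3605.3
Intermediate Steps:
O = sqrt(7455) ≈ 86.342
v(b) = -5 + 2*b
O - 153*v(3*(-3)) = sqrt(7455) - 153*(-5 + 2*(3*(-3))) = sqrt(7455) - 153*(-5 + 2*(-9)) = sqrt(7455) - 153*(-5 - 18) = sqrt(7455) - 153*(-23) = sqrt(7455) - 1*(-3519) = sqrt(7455) + 3519 = 3519 + sqrt(7455)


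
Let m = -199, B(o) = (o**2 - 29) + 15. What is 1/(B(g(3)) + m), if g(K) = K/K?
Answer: -1/212 ≈ -0.0047170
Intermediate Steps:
g(K) = 1
B(o) = -14 + o**2 (B(o) = (-29 + o**2) + 15 = -14 + o**2)
1/(B(g(3)) + m) = 1/((-14 + 1**2) - 199) = 1/((-14 + 1) - 199) = 1/(-13 - 199) = 1/(-212) = -1/212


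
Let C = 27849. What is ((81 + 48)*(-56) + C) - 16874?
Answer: 3751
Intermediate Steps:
((81 + 48)*(-56) + C) - 16874 = ((81 + 48)*(-56) + 27849) - 16874 = (129*(-56) + 27849) - 16874 = (-7224 + 27849) - 16874 = 20625 - 16874 = 3751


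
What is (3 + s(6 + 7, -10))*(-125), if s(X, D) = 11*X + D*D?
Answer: -30750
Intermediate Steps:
s(X, D) = D**2 + 11*X (s(X, D) = 11*X + D**2 = D**2 + 11*X)
(3 + s(6 + 7, -10))*(-125) = (3 + ((-10)**2 + 11*(6 + 7)))*(-125) = (3 + (100 + 11*13))*(-125) = (3 + (100 + 143))*(-125) = (3 + 243)*(-125) = 246*(-125) = -30750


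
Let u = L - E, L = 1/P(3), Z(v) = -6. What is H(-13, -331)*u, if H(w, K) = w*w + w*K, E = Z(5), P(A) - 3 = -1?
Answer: 29068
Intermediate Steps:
P(A) = 2 (P(A) = 3 - 1 = 2)
E = -6
H(w, K) = w**2 + K*w
L = 1/2 ≈ 0.50000
u = 13/2 (u = 1/2 - 1*(-6) = 1/2 + 6 = 13/2 ≈ 6.5000)
H(-13, -331)*u = -13*(-331 - 13)*(13/2) = -13*(-344)*(13/2) = 4472*(13/2) = 29068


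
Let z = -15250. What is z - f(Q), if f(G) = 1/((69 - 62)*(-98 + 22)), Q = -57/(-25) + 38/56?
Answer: -8112999/532 ≈ -15250.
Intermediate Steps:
Q = 2071/700 (Q = -57*(-1/25) + 38*(1/56) = 57/25 + 19/28 = 2071/700 ≈ 2.9586)
f(G) = -1/532 (f(G) = 1/(7*(-76)) = 1/(-532) = -1/532)
z - f(Q) = -15250 - 1*(-1/532) = -15250 + 1/532 = -8112999/532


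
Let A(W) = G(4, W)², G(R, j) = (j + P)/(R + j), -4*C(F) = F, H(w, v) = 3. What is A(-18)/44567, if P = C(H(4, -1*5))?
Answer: 5625/139762112 ≈ 4.0247e-5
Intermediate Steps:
C(F) = -F/4
P = -¾ (P = -¼*3 = -¾ ≈ -0.75000)
G(R, j) = (-¾ + j)/(R + j) (G(R, j) = (j - ¾)/(R + j) = (-¾ + j)/(R + j))
A(W) = (-¾ + W)²/(4 + W)² (A(W) = ((-¾ + W)/(4 + W))² = (-¾ + W)²/(4 + W)²)
A(-18)/44567 = ((-3 + 4*(-18))²/(16*(4 - 18)²))/44567 = ((1/16)*(-3 - 72)²/(-14)²)*(1/44567) = ((1/16)*(-75)²*(1/196))*(1/44567) = ((1/16)*5625*(1/196))*(1/44567) = (5625/3136)*(1/44567) = 5625/139762112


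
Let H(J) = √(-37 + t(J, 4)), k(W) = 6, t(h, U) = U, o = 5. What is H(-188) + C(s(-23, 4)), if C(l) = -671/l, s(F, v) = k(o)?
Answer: -671/6 + I*√33 ≈ -111.83 + 5.7446*I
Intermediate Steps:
s(F, v) = 6
H(J) = I*√33 (H(J) = √(-37 + 4) = √(-33) = I*√33)
H(-188) + C(s(-23, 4)) = I*√33 - 671/6 = -671/6 + I*√33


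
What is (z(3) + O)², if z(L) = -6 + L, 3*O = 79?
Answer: 4900/9 ≈ 544.44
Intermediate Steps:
O = 79/3 (O = (⅓)*79 = 79/3 ≈ 26.333)
(z(3) + O)² = ((-6 + 3) + 79/3)² = (-3 + 79/3)² = (70/3)² = 4900/9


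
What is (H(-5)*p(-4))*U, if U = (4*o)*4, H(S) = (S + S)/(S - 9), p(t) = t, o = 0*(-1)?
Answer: 0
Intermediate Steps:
o = 0
H(S) = 2*S/(-9 + S) (H(S) = (2*S)/(-9 + S) = 2*S/(-9 + S))
U = 0 (U = (4*0)*4 = 0*4 = 0)
(H(-5)*p(-4))*U = ((2*(-5)/(-9 - 5))*(-4))*0 = ((2*(-5)/(-14))*(-4))*0 = ((2*(-5)*(-1/14))*(-4))*0 = ((5/7)*(-4))*0 = -20/7*0 = 0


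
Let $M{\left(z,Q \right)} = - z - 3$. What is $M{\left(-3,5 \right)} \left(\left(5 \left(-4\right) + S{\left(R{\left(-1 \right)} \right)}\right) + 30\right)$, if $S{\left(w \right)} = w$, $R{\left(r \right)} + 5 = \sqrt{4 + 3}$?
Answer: $0$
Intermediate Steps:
$R{\left(r \right)} = -5 + \sqrt{7}$ ($R{\left(r \right)} = -5 + \sqrt{4 + 3} = -5 + \sqrt{7}$)
$M{\left(z,Q \right)} = -3 - z$
$M{\left(-3,5 \right)} \left(\left(5 \left(-4\right) + S{\left(R{\left(-1 \right)} \right)}\right) + 30\right) = \left(-3 - -3\right) \left(\left(5 \left(-4\right) - \left(5 - \sqrt{7}\right)\right) + 30\right) = \left(-3 + 3\right) \left(\left(-20 - \left(5 - \sqrt{7}\right)\right) + 30\right) = 0 \left(\left(-25 + \sqrt{7}\right) + 30\right) = 0 \left(5 + \sqrt{7}\right) = 0$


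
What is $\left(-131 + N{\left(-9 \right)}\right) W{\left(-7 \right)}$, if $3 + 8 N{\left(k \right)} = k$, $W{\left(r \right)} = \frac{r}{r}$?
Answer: $- \frac{265}{2} \approx -132.5$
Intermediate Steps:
$W{\left(r \right)} = 1$
$N{\left(k \right)} = - \frac{3}{8} + \frac{k}{8}$
$\left(-131 + N{\left(-9 \right)}\right) W{\left(-7 \right)} = \left(-131 + \left(- \frac{3}{8} + \frac{1}{8} \left(-9\right)\right)\right) 1 = \left(-131 - \frac{3}{2}\right) 1 = \left(- \frac{265}{2}\right) 1 = - \frac{265}{2}$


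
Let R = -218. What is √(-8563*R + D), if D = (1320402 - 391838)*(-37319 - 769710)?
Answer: I*√749376209622 ≈ 8.6567e+5*I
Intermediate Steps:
D = -749378076356 (D = 928564*(-807029) = -749378076356)
√(-8563*R + D) = √(-8563*(-218) - 749378076356) = √(1866734 - 749378076356) = √(-749376209622) = I*√749376209622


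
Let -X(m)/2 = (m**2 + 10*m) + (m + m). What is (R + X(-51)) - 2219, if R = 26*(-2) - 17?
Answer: -6266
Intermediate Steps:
R = -69 (R = -52 - 17 = -69)
X(m) = -24*m - 2*m**2 (X(m) = -2*((m**2 + 10*m) + (m + m)) = -2*((m**2 + 10*m) + 2*m) = -2*(m**2 + 12*m) = -24*m - 2*m**2)
(R + X(-51)) - 2219 = (-69 - 2*(-51)*(12 - 51)) - 2219 = (-69 - 2*(-51)*(-39)) - 2219 = (-69 - 3978) - 2219 = -4047 - 2219 = -6266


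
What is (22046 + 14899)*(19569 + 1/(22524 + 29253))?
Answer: 4159284987970/5753 ≈ 7.2298e+8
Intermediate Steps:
(22046 + 14899)*(19569 + 1/(22524 + 29253)) = 36945*(19569 + 1/51777) = 36945*(1013224114/51777) = 4159284987970/5753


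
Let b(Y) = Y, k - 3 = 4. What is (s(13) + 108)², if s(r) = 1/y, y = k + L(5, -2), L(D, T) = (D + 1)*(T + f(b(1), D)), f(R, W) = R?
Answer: 11881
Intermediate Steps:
k = 7 (k = 3 + 4 = 7)
L(D, T) = (1 + D)*(1 + T) (L(D, T) = (D + 1)*(T + 1) = (1 + D)*(1 + T))
y = 1 (y = 7 + (1 + 5 - 2 + 5*(-2)) = 7 + (1 + 5 - 2 - 10) = 7 - 6 = 1)
s(r) = 1 (s(r) = 1/1 = 1)
(s(13) + 108)² = (1 + 108)² = 109² = 11881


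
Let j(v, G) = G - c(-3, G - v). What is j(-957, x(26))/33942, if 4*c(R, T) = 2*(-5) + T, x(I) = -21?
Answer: -505/67884 ≈ -0.0074392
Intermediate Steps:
c(R, T) = -5/2 + T/4 (c(R, T) = (2*(-5) + T)/4 = (-10 + T)/4 = -5/2 + T/4)
j(v, G) = 5/2 + v/4 + 3*G/4 (j(v, G) = G - (-5/2 + (G - v)/4) = G - (-5/2 + (-v/4 + G/4)) = G - (-5/2 - v/4 + G/4) = G + (5/2 - G/4 + v/4) = 5/2 + v/4 + 3*G/4)
j(-957, x(26))/33942 = (5/2 + (¼)*(-957) + (¾)*(-21))/33942 = (5/2 - 957/4 - 63/4)*(1/33942) = -505/2*1/33942 = -505/67884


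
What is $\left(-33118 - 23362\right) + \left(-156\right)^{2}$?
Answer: $-32144$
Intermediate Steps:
$\left(-33118 - 23362\right) + \left(-156\right)^{2} = -56480 + 24336 = -32144$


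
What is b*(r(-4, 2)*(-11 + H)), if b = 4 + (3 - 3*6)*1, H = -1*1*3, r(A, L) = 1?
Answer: 154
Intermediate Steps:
H = -3 (H = -1*3 = -3)
b = -11 (b = 4 + (3 - 18)*1 = 4 - 15*1 = 4 - 15 = -11)
b*(r(-4, 2)*(-11 + H)) = -11*(-11 - 3) = -11*(-14) = 154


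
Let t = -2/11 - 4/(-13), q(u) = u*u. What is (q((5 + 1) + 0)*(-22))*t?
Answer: -1296/13 ≈ -99.692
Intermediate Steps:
q(u) = u²
t = 18/143 (t = -2*1/11 - 4*(-1/13) = -2/11 + 4/13 = 18/143 ≈ 0.12587)
(q((5 + 1) + 0)*(-22))*t = (((5 + 1) + 0)²*(-22))*(18/143) = ((6 + 0)²*(-22))*(18/143) = (6²*(-22))*(18/143) = (36*(-22))*(18/143) = -792*18/143 = -1296/13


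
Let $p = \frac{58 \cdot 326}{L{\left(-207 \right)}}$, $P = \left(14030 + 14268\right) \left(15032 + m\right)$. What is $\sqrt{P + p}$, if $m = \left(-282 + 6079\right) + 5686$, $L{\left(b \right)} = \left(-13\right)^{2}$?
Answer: $\frac{\sqrt{126804347338}}{13} \approx 27392.0$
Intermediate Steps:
$L{\left(b \right)} = 169$
$m = 11483$ ($m = 5797 + 5686 = 11483$)
$P = 750321470$ ($P = \left(14030 + 14268\right) \left(15032 + 11483\right) = 28298 \cdot 26515 = 750321470$)
$p = \frac{18908}{169}$ ($p = \frac{58 \cdot 326}{169} = 18908 \cdot \frac{1}{169} = \frac{18908}{169} \approx 111.88$)
$\sqrt{P + p} = \sqrt{750321470 + \frac{18908}{169}} = \sqrt{\frac{126804347338}{169}} = \frac{\sqrt{126804347338}}{13}$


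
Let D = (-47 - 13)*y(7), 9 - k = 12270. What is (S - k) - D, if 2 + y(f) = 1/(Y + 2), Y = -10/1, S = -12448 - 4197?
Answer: -9023/2 ≈ -4511.5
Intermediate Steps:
S = -16645
Y = -10 (Y = -10*1 = -10)
y(f) = -17/8 (y(f) = -2 + 1/(-10 + 2) = -2 + 1/(-8) = -2 - ⅛ = -17/8)
k = -12261 (k = 9 - 1*12270 = 9 - 12270 = -12261)
D = 255/2 (D = (-47 - 13)*(-17/8) = -60*(-17/8) = 255/2 ≈ 127.50)
(S - k) - D = (-16645 - 1*(-12261)) - 1*255/2 = (-16645 + 12261) - 255/2 = -4384 - 255/2 = -9023/2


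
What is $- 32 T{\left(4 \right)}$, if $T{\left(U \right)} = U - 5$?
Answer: $32$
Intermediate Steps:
$T{\left(U \right)} = -5 + U$
$- 32 T{\left(4 \right)} = - 32 \left(-5 + 4\right) = \left(-32\right) \left(-1\right) = 32$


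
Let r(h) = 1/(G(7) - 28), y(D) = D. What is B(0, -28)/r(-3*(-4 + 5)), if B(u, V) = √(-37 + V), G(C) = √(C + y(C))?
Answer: I*√65*(-28 + √14) ≈ -195.58*I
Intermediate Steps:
G(C) = √2*√C (G(C) = √(C + C) = √(2*C) = √2*√C)
r(h) = 1/(-28 + √14) (r(h) = 1/(√2*√7 - 28) = 1/(√14 - 28) = 1/(-28 + √14))
B(0, -28)/r(-3*(-4 + 5)) = √(-37 - 28)/(-2/55 - √14/770) = √(-65)/(-2/55 - √14/770) = (I*√65)/(-2/55 - √14/770) = I*√65/(-2/55 - √14/770)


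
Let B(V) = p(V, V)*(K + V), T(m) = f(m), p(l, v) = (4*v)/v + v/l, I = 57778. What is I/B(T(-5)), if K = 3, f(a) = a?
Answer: -28889/5 ≈ -5777.8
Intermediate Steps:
p(l, v) = 4 + v/l
T(m) = m
B(V) = 15 + 5*V (B(V) = (4 + V/V)*(3 + V) = (4 + 1)*(3 + V) = 5*(3 + V) = 15 + 5*V)
I/B(T(-5)) = 57778/(15 + 5*(-5)) = 57778/(15 - 25) = 57778/(-10) = 57778*(-⅒) = -28889/5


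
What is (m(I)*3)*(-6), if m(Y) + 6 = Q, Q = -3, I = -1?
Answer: 162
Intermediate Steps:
m(Y) = -9 (m(Y) = -6 - 3 = -9)
(m(I)*3)*(-6) = -9*3*(-6) = -27*(-6) = 162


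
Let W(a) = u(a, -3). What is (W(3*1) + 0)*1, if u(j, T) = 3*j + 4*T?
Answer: -3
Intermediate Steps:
W(a) = -12 + 3*a (W(a) = 3*a + 4*(-3) = 3*a - 12 = -12 + 3*a)
(W(3*1) + 0)*1 = ((-12 + 3*(3*1)) + 0)*1 = ((-12 + 3*3) + 0)*1 = ((-12 + 9) + 0)*1 = (-3 + 0)*1 = -3*1 = -3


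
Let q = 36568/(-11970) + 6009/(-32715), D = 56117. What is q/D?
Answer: -402619/6976297089 ≈ -5.7712e-5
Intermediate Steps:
q = -402619/124317 (q = 36568*(-1/11970) + 6009*(-1/32715) = -2612/855 - 2003/10905 = -402619/124317 ≈ -3.2386)
q/D = -402619/124317/56117 = -402619/124317*1/56117 = -402619/6976297089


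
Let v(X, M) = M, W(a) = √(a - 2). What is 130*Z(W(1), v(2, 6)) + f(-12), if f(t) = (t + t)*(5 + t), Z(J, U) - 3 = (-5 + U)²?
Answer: 688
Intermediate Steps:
W(a) = √(-2 + a)
Z(J, U) = 3 + (-5 + U)²
f(t) = 2*t*(5 + t) (f(t) = (2*t)*(5 + t) = 2*t*(5 + t))
130*Z(W(1), v(2, 6)) + f(-12) = 130*(3 + (-5 + 6)²) + 2*(-12)*(5 - 12) = 130*(3 + 1²) + 2*(-12)*(-7) = 130*(3 + 1) + 168 = 130*4 + 168 = 520 + 168 = 688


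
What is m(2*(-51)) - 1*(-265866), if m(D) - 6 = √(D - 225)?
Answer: 265872 + I*√327 ≈ 2.6587e+5 + 18.083*I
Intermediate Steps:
m(D) = 6 + √(-225 + D) (m(D) = 6 + √(D - 225) = 6 + √(-225 + D))
m(2*(-51)) - 1*(-265866) = (6 + √(-225 + 2*(-51))) - 1*(-265866) = (6 + √(-225 - 102)) + 265866 = (6 + √(-327)) + 265866 = (6 + I*√327) + 265866 = 265872 + I*√327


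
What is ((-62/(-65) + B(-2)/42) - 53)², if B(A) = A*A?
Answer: 5028653569/1863225 ≈ 2698.9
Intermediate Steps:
B(A) = A²
((-62/(-65) + B(-2)/42) - 53)² = ((-62/(-65) + (-2)²/42) - 53)² = ((-62*(-1/65) + 4*(1/42)) - 53)² = ((62/65 + 2/21) - 53)² = (1432/1365 - 53)² = (-70913/1365)² = 5028653569/1863225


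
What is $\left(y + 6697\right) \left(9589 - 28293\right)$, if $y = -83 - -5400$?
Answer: $-224709856$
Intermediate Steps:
$y = 5317$ ($y = -83 + 5400 = 5317$)
$\left(y + 6697\right) \left(9589 - 28293\right) = \left(5317 + 6697\right) \left(9589 - 28293\right) = 12014 \left(-18704\right) = -224709856$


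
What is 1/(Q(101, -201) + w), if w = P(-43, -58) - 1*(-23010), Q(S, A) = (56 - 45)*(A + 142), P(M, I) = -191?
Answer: 1/22170 ≈ 4.5106e-5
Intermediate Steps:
Q(S, A) = 1562 + 11*A (Q(S, A) = 11*(142 + A) = 1562 + 11*A)
w = 22819 (w = -191 - 1*(-23010) = -191 + 23010 = 22819)
1/(Q(101, -201) + w) = 1/((1562 + 11*(-201)) + 22819) = 1/((1562 - 2211) + 22819) = 1/(-649 + 22819) = 1/22170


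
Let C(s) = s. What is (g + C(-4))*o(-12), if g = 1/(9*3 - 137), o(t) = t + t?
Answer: 5292/55 ≈ 96.218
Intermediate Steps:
o(t) = 2*t
g = -1/110 (g = 1/(27 - 137) = 1/(-110) = -1/110 ≈ -0.0090909)
(g + C(-4))*o(-12) = (-1/110 - 4)*(2*(-12)) = -441/110*(-24) = 5292/55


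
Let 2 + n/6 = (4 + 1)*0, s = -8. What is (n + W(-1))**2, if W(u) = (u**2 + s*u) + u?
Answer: 16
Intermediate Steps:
W(u) = u**2 - 7*u (W(u) = (u**2 - 8*u) + u = u**2 - 7*u)
n = -12 (n = -12 + 6*((4 + 1)*0) = -12 + 6*(5*0) = -12 + 6*0 = -12 + 0 = -12)
(n + W(-1))**2 = (-12 - (-7 - 1))**2 = (-12 - 1*(-8))**2 = (-12 + 8)**2 = (-4)**2 = 16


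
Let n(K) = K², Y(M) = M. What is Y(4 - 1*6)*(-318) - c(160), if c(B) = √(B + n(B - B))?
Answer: 636 - 4*√10 ≈ 623.35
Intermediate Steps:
c(B) = √B (c(B) = √(B + (B - B)²) = √(B + 0²) = √(B + 0) = √B)
Y(4 - 1*6)*(-318) - c(160) = (4 - 1*6)*(-318) - √160 = (4 - 6)*(-318) - 4*√10 = -2*(-318) - 4*√10 = 636 - 4*√10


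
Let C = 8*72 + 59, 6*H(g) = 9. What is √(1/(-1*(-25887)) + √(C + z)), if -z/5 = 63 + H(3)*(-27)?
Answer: √(103548 + 1340273538*√2090)/51774 ≈ 4.7810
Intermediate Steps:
H(g) = 3/2 (H(g) = (⅙)*9 = 3/2)
C = 635 (C = 576 + 59 = 635)
z = -225/2 (z = -5*(63 + (3/2)*(-27)) = -5*(63 - 81/2) = -5*45/2 = -225/2 ≈ -112.50)
√(1/(-1*(-25887)) + √(C + z)) = √(1/(-1*(-25887)) + √(635 - 225/2)) = √(1/25887 + √(1045/2)) = √(1/25887 + √2090/2)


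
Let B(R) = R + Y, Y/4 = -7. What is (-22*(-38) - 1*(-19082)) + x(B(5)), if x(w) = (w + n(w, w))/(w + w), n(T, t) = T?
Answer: 19919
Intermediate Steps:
Y = -28 (Y = 4*(-7) = -28)
B(R) = -28 + R (B(R) = R - 28 = -28 + R)
x(w) = 1 (x(w) = (w + w)/(w + w) = (2*w)/((2*w)) = (2*w)*(1/(2*w)) = 1)
(-22*(-38) - 1*(-19082)) + x(B(5)) = (-22*(-38) - 1*(-19082)) + 1 = (836 + 19082) + 1 = 19918 + 1 = 19919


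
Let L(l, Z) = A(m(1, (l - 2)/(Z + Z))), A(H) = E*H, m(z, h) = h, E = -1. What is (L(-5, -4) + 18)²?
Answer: 18769/64 ≈ 293.27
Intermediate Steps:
A(H) = -H
L(l, Z) = -(-2 + l)/(2*Z) (L(l, Z) = -(l - 2)/(Z + Z) = -(-2 + l)/(2*Z))
(L(-5, -4) + 18)² = ((½)*(2 - 1*(-5))/(-4) + 18)² = ((½)*(-¼)*(2 + 5) + 18)² = ((½)*(-¼)*7 + 18)² = (-7/8 + 18)² = (137/8)² = 18769/64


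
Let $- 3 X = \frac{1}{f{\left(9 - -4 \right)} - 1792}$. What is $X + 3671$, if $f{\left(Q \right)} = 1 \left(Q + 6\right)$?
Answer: $\frac{19526050}{5319} \approx 3671.0$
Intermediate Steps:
$f{\left(Q \right)} = 6 + Q$ ($f{\left(Q \right)} = 1 \left(6 + Q\right) = 6 + Q$)
$X = \frac{1}{5319}$ ($X = - \frac{1}{3 \left(\left(6 + \left(9 - -4\right)\right) - 1792\right)} = - \frac{1}{3 \left(\left(6 + \left(9 + 4\right)\right) - 1792\right)} = - \frac{1}{3 \left(\left(6 + 13\right) - 1792\right)} = - \frac{1}{3 \left(19 - 1792\right)} = - \frac{1}{3 \left(-1773\right)} = \left(- \frac{1}{3}\right) \left(- \frac{1}{1773}\right) = \frac{1}{5319} \approx 0.00018801$)
$X + 3671 = \frac{1}{5319} + 3671 = \frac{19526050}{5319}$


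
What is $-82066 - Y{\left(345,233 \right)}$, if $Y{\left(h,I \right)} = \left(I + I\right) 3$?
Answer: $-83464$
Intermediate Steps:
$Y{\left(h,I \right)} = 6 I$ ($Y{\left(h,I \right)} = 2 I 3 = 6 I$)
$-82066 - Y{\left(345,233 \right)} = -82066 - 6 \cdot 233 = -82066 - 1398 = -83464$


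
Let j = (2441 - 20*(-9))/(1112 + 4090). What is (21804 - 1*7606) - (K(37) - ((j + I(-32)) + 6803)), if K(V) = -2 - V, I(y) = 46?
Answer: 109691993/5202 ≈ 21087.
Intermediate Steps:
j = 2621/5202 (j = (2441 + 180)/5202 = 2621*(1/5202) = 2621/5202 ≈ 0.50384)
(21804 - 1*7606) - (K(37) - ((j + I(-32)) + 6803)) = (21804 - 1*7606) - ((-2 - 1*37) - ((2621/5202 + 46) + 6803)) = (21804 - 7606) - ((-2 - 37) - (241913/5202 + 6803)) = 14198 - (-39 - 1*35631119/5202) = 14198 - (-39 - 35631119/5202) = 14198 - 1*(-35833997/5202) = 14198 + 35833997/5202 = 109691993/5202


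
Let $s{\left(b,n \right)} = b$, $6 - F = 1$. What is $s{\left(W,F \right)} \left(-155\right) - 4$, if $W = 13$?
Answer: $-2019$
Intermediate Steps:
$F = 5$ ($F = 6 - 1 = 5$)
$s{\left(W,F \right)} \left(-155\right) - 4 = 13 \left(-155\right) - 4 = -2015 - 4 = -2019$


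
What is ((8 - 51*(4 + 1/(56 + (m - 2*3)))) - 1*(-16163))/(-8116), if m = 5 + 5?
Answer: -319323/162320 ≈ -1.9672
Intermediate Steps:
m = 10
((8 - 51*(4 + 1/(56 + (m - 2*3)))) - 1*(-16163))/(-8116) = ((8 - 51*(4 + 1/(56 + (10 - 2*3)))) - 1*(-16163))/(-8116) = ((8 - 51*(4 + 1/(56 + (10 - 6)))) + 16163)*(-1/8116) = ((8 - 51*(4 + 1/(56 + 4))) + 16163)*(-1/8116) = ((8 - 51*(4 + 1/60)) + 16163)*(-1/8116) = ((8 - 51*241/60) + 16163)*(-1/8116) = ((8 - 4097/20) + 16163)*(-1/8116) = (-3937/20 + 16163)*(-1/8116) = (319323/20)*(-1/8116) = -319323/162320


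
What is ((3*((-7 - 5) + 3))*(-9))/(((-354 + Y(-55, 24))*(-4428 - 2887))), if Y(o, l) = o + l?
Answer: 243/2816275 ≈ 8.6284e-5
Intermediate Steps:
Y(o, l) = l + o
((3*((-7 - 5) + 3))*(-9))/(((-354 + Y(-55, 24))*(-4428 - 2887))) = ((3*((-7 - 5) + 3))*(-9))/(((-354 + (24 - 55))*(-4428 - 2887))) = ((3*(-12 + 3))*(-9))/(((-354 - 31)*(-7315))) = ((3*(-9))*(-9))/((-385*(-7315))) = -27*(-9)/2816275 = 243*(1/2816275) = 243/2816275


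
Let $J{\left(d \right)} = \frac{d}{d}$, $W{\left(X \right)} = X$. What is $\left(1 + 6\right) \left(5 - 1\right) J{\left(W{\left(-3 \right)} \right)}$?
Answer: $28$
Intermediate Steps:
$J{\left(d \right)} = 1$
$\left(1 + 6\right) \left(5 - 1\right) J{\left(W{\left(-3 \right)} \right)} = \left(1 + 6\right) \left(5 - 1\right) 1 = 7 \cdot 4 \cdot 1 = 28 \cdot 1 = 28$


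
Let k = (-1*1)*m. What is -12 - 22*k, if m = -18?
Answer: -408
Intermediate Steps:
k = 18 (k = -1*1*(-18) = -1*(-18) = 18)
-12 - 22*k = -12 - 22*18 = -12 - 396 = -408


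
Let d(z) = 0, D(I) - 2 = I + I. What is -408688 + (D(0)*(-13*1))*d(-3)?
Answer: -408688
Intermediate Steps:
D(I) = 2 + 2*I (D(I) = 2 + (I + I) = 2 + 2*I)
-408688 + (D(0)*(-13*1))*d(-3) = -408688 + ((2 + 2*0)*(-13*1))*0 = -408688 + ((2 + 0)*(-13))*0 = -408688 + (2*(-13))*0 = -408688 - 26*0 = -408688 + 0 = -408688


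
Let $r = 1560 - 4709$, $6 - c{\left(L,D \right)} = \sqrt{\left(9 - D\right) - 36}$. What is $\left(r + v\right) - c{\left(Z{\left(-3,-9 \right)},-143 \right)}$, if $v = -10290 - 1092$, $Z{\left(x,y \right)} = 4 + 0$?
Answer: $-14537 + 2 \sqrt{29} \approx -14526.0$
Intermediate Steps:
$Z{\left(x,y \right)} = 4$
$c{\left(L,D \right)} = 6 - \sqrt{-27 - D}$ ($c{\left(L,D \right)} = 6 - \sqrt{\left(9 - D\right) - 36} = 6 - \sqrt{-27 - D}$)
$r = -3149$
$v = -11382$ ($v = -10290 - 1092 = -11382$)
$\left(r + v\right) - c{\left(Z{\left(-3,-9 \right)},-143 \right)} = \left(-3149 - 11382\right) - \left(6 - \sqrt{-27 - -143}\right) = -14531 - \left(6 - \sqrt{-27 + 143}\right) = -14531 - \left(6 - \sqrt{116}\right) = -14531 - \left(6 - 2 \sqrt{29}\right) = -14537 + 2 \sqrt{29}$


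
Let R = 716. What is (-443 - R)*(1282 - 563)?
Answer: -833321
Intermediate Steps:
(-443 - R)*(1282 - 563) = (-443 - 1*716)*(1282 - 563) = (-443 - 716)*719 = -1159*719 = -833321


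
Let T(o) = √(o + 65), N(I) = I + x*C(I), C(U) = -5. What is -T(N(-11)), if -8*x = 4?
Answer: -√226/2 ≈ -7.5166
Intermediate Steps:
x = -½ (x = -⅛*4 = -½ ≈ -0.50000)
N(I) = 5/2 + I (N(I) = I - ½*(-5) = I + 5/2 = 5/2 + I)
T(o) = √(65 + o)
-T(N(-11)) = -√(65 + (5/2 - 11)) = -√(65 - 17/2) = -√(113/2) = -√226/2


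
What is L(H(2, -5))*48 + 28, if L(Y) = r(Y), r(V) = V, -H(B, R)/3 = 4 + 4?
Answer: -1124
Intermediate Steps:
H(B, R) = -24 (H(B, R) = -3*(4 + 4) = -3*8 = -24)
L(Y) = Y
L(H(2, -5))*48 + 28 = -24*48 + 28 = -1152 + 28 = -1124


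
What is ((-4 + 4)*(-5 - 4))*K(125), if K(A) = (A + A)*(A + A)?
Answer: 0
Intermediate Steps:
K(A) = 4*A² (K(A) = (2*A)*(2*A) = 4*A²)
((-4 + 4)*(-5 - 4))*K(125) = ((-4 + 4)*(-5 - 4))*(4*125²) = (0*(-9))*(4*15625) = 0*62500 = 0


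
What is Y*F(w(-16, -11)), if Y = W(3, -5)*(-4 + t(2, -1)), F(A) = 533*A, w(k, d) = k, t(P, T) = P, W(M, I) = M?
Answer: 51168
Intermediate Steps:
Y = -6 (Y = 3*(-4 + 2) = 3*(-2) = -6)
Y*F(w(-16, -11)) = -3198*(-16) = -6*(-8528) = 51168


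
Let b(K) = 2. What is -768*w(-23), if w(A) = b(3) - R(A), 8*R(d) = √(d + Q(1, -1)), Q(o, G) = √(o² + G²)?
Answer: -1536 + 96*I*√(23 - √2) ≈ -1536.0 + 446.02*I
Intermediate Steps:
Q(o, G) = √(G² + o²)
R(d) = √(d + √2)/8 (R(d) = √(d + √((-1)² + 1²))/8 = √(d + √(1 + 1))/8 = √(d + √2)/8)
w(A) = 2 - √(A + √2)/8
-768*w(-23) = -768*(2 - √(-23 + √2)/8) = -1536 + 96*√(-23 + √2)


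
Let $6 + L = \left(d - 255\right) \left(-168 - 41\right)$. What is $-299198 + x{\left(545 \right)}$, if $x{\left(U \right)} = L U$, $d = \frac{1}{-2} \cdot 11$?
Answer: $\frac{58739569}{2} \approx 2.937 \cdot 10^{7}$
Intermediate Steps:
$d = - \frac{11}{2}$ ($d = \left(- \frac{1}{2}\right) 11 = - \frac{11}{2} \approx -5.5$)
$L = \frac{108877}{2}$ ($L = -6 + \left(- \frac{11}{2} - 255\right) \left(-168 - 41\right) = -6 - - \frac{108889}{2} = -6 + \frac{108889}{2} = \frac{108877}{2} \approx 54439.0$)
$x{\left(U \right)} = \frac{108877 U}{2}$
$-299198 + x{\left(545 \right)} = -299198 + \frac{108877}{2} \cdot 545 = -299198 + \frac{59337965}{2} = \frac{58739569}{2}$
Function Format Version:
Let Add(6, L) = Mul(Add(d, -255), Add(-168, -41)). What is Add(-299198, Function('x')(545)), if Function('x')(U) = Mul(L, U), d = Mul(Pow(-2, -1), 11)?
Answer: Rational(58739569, 2) ≈ 2.9370e+7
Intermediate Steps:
d = Rational(-11, 2) (d = Mul(Rational(-1, 2), 11) = Rational(-11, 2) ≈ -5.5000)
L = Rational(108877, 2) (L = Add(-6, Mul(Add(Rational(-11, 2), -255), Add(-168, -41))) = Add(-6, Mul(Rational(-521, 2), -209)) = Add(-6, Rational(108889, 2)) = Rational(108877, 2) ≈ 54439.)
Function('x')(U) = Mul(Rational(108877, 2), U)
Add(-299198, Function('x')(545)) = Add(-299198, Mul(Rational(108877, 2), 545)) = Add(-299198, Rational(59337965, 2)) = Rational(58739569, 2)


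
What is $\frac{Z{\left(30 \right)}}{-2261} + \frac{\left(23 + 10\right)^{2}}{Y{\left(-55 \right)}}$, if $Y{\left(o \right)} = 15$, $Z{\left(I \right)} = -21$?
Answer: $\frac{117264}{1615} \approx 72.609$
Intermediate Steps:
$\frac{Z{\left(30 \right)}}{-2261} + \frac{\left(23 + 10\right)^{2}}{Y{\left(-55 \right)}} = - \frac{21}{-2261} + \frac{\left(23 + 10\right)^{2}}{15} = \left(-21\right) \left(- \frac{1}{2261}\right) + 33^{2} \cdot \frac{1}{15} = \frac{3}{323} + 1089 \cdot \frac{1}{15} = \frac{3}{323} + \frac{363}{5} = \frac{117264}{1615}$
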